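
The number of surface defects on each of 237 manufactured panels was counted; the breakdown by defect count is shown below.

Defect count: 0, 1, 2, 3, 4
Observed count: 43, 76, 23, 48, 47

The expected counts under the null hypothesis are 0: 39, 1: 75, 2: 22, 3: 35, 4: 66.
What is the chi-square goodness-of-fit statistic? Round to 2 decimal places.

10.77

χ² = (43−39)²/39 + (76−75)²/75 + (23−22)²/22 + (48−35)²/35 + (47−66)²/66
   = 0.410 + 0.013 + 0.045 + 4.829 + 5.470
Sum = 10.77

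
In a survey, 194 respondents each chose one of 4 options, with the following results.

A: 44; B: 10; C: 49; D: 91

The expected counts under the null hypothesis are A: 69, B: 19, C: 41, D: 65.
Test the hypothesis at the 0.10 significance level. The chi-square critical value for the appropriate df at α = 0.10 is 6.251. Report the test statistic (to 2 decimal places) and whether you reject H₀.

25.28; reject

A: (44 − 69)²/69 = 625/69 = 9.058
B: (10 − 19)²/19 = 81/19 = 4.263
C: (49 − 41)²/41 = 64/41 = 1.561
D: (91 − 65)²/65 = 676/65 = 10.400
Sum = 25.28
df = 3. Since 25.28 > 6.251, we reject H₀.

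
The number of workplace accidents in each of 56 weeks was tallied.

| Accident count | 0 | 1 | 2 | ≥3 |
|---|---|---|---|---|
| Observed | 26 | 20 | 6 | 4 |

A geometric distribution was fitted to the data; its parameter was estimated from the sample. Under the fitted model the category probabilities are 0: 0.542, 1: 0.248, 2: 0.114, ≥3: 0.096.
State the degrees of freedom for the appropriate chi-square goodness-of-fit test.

There are k = 4 categories and 1 parameter estimated from the data, so df = 4 − 1 − 1 = 2.

2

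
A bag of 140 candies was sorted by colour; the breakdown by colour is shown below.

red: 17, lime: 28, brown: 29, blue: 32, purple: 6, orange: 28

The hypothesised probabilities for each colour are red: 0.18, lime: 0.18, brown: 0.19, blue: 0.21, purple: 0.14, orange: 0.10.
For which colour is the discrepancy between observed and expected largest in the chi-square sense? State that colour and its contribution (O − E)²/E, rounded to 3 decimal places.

Expected counts E_i = n·p_i: 140×0.18 = 25.2, 140×0.18 = 25.2, 140×0.19 = 26.6, 140×0.21 = 29.4, 140×0.14 = 19.6, 140×0.10 = 14.
cat         O        E   (O−E)²/E
red        17     25.2     2.6683
lime       28     25.2     0.3111
brown      29     26.6     0.2165
blue       32     29.4     0.2299
purple      6     19.6     9.4367
orange     28       14    14.0000
The largest term is for orange: 14.000.

orange, 14.000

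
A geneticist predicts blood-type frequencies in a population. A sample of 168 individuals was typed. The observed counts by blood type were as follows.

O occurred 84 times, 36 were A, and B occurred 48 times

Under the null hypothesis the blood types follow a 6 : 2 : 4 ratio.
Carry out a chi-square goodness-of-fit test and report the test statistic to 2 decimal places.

Ratio total = 12. Expected counts: 168×6/12 = 84, 168×2/12 = 28, 168×4/12 = 56.
cat         O        E   (O−E)²/E
O          84       84      0.000
A          36       28      2.286
B          48       56      1.143
Sum = 3.43

3.43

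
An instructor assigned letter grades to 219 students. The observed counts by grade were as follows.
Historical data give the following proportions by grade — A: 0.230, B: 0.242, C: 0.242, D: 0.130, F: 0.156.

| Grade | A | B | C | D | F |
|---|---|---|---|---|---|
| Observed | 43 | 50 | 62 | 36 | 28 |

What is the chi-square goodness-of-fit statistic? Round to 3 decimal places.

Expected counts E_i = n·p_i: 219×0.230 = 50.37, 219×0.242 = 52.998, 219×0.242 = 52.998, 219×0.130 = 28.47, 219×0.156 = 34.164.
A: (43 − 50.37)²/50.37 = 54.3169/50.37 = 1.0784
B: (50 − 52.998)²/52.998 = 8.988004/52.998 = 0.1696
C: (62 − 52.998)²/52.998 = 81.036004/52.998 = 1.5290
D: (36 − 28.47)²/28.47 = 56.7009/28.47 = 1.9916
F: (28 − 34.164)²/34.164 = 37.994896/34.164 = 1.1121
Sum = 5.881

5.881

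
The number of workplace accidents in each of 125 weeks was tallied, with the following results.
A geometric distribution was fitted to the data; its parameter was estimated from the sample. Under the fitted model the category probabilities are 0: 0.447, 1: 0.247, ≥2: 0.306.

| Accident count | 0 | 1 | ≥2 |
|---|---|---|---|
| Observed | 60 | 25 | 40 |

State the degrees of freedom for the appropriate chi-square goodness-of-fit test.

1

There are k = 3 categories and 1 parameter estimated from the data, so df = 3 − 1 − 1 = 1.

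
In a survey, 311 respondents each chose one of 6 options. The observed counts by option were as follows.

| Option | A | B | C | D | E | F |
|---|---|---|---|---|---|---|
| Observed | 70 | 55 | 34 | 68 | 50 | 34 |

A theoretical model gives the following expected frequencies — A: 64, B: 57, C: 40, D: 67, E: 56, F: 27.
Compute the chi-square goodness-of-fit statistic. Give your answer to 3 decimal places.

χ² = (70−64)²/64 + (55−57)²/57 + (34−40)²/40 + (68−67)²/67 + (50−56)²/56 + (34−27)²/27
   = 0.5625 + 0.0702 + 0.9000 + 0.0149 + 0.6429 + 1.8148
Sum = 4.005

4.005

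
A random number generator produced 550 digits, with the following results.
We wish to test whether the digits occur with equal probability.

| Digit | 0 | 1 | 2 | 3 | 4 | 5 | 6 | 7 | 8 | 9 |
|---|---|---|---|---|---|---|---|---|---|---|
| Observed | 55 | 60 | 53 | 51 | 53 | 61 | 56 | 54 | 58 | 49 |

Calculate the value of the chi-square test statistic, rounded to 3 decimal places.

Expected count for each of the 10 categories: 550/10 = 55.
χ² = (55−55)²/55 + (60−55)²/55 + (53−55)²/55 + (51−55)²/55 + (53−55)²/55 + (61−55)²/55 + (56−55)²/55 + (54−55)²/55 + (58−55)²/55 + (49−55)²/55
   = 0.0000 + 0.4545 + 0.0727 + 0.2909 + 0.0727 + 0.6545 + 0.0182 + 0.0182 + 0.1636 + 0.6545
Sum = 2.400

2.400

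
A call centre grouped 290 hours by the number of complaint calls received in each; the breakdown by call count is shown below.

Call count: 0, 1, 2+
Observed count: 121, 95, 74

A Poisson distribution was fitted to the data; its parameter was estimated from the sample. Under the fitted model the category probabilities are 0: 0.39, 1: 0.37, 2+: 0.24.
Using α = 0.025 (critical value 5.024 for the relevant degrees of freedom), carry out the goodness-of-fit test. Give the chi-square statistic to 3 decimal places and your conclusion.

2.240; do not reject

Expected counts E_i = n·p_i: 290×0.39 = 113.1, 290×0.37 = 107.3, 290×0.24 = 69.6.
χ² = (121−113.1)²/113.1 + (95−107.3)²/107.3 + (74−69.6)²/69.6
   = 0.5518 + 1.4100 + 0.2782
Sum = 2.240
df = 1. Since 2.240 < 5.024, we do not reject H₀.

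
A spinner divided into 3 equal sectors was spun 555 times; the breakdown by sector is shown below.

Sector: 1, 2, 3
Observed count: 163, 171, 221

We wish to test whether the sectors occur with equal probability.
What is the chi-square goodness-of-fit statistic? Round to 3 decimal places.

10.681

Expected count for each of the 3 categories: 555/3 = 185.
1: (163 − 185)²/185 = 484/185 = 2.6162
2: (171 − 185)²/185 = 196/185 = 1.0595
3: (221 − 185)²/185 = 1296/185 = 7.0054
Sum = 10.681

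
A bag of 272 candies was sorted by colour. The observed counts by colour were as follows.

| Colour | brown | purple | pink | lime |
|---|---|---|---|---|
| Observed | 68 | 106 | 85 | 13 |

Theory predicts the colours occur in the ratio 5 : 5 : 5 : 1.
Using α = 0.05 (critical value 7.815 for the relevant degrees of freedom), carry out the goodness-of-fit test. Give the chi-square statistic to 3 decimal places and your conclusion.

Ratio total = 16. Expected counts: 272×5/16 = 85, 272×5/16 = 85, 272×5/16 = 85, 272×1/16 = 17.
χ² = (68−85)²/85 + (106−85)²/85 + (85−85)²/85 + (13−17)²/17
   = 3.4000 + 5.1882 + 0.0000 + 0.9412
Sum = 9.529
df = 3. Since 9.529 > 7.815, we reject H₀.

9.529; reject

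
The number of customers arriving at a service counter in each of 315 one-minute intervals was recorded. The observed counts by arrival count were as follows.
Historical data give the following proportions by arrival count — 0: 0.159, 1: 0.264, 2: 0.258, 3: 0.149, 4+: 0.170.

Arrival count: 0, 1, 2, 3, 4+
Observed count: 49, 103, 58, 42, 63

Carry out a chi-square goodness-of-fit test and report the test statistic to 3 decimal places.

13.606

Expected counts E_i = n·p_i: 315×0.159 = 50.085, 315×0.264 = 83.16, 315×0.258 = 81.27, 315×0.149 = 46.935, 315×0.170 = 53.55.
χ² = (49−50.085)²/50.085 + (103−83.16)²/83.16 + (58−81.27)²/81.27 + (42−46.935)²/46.935 + (63−53.55)²/53.55
   = 0.0235 + 4.7334 + 6.6629 + 0.5189 + 1.6676
Sum = 13.606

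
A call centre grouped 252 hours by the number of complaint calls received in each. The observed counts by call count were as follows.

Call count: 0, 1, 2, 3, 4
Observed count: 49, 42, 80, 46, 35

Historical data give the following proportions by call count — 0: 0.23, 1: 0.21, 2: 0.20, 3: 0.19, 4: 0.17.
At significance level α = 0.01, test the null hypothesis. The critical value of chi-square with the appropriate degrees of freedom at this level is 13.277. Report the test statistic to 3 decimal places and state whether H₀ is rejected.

22.531; reject

Expected counts E_i = n·p_i: 252×0.23 = 57.96, 252×0.21 = 52.92, 252×0.20 = 50.4, 252×0.19 = 47.88, 252×0.17 = 42.84.
0: (49 − 57.96)²/57.96 = 80.2816/57.96 = 1.3851
1: (42 − 52.92)²/52.92 = 119.2464/52.92 = 2.2533
2: (80 − 50.4)²/50.4 = 876.16/50.4 = 17.3841
3: (46 − 47.88)²/47.88 = 3.5344/47.88 = 0.0738
4: (35 − 42.84)²/42.84 = 61.4656/42.84 = 1.4348
Sum = 22.531
df = 4. Since 22.531 > 13.277, we reject H₀.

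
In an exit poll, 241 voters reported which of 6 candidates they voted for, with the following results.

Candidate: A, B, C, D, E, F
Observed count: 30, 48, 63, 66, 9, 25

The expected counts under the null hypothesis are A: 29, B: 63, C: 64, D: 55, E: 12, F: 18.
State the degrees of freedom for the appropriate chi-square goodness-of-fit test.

5

There are k = 6 categories and no parameters were estimated from the data, so df = 6 − 1 = 5.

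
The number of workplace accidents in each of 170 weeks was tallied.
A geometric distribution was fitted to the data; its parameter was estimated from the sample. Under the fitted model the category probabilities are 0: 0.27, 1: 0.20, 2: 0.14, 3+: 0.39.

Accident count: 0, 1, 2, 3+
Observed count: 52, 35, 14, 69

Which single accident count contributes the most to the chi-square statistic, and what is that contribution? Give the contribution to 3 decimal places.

Expected counts E_i = n·p_i: 170×0.27 = 45.9, 170×0.20 = 34, 170×0.14 = 23.8, 170×0.39 = 66.3.
χ² = (52−45.9)²/45.9 + (35−34)²/34 + (14−23.8)²/23.8 + (69−66.3)²/66.3
   = 0.8107 + 0.0294 + 4.0353 + 0.1100
The largest term is for 2: 4.035.

2, 4.035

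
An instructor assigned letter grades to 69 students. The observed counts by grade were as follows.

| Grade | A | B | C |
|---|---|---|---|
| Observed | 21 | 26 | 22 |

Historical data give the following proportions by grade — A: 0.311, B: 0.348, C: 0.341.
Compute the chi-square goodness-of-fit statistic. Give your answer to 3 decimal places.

0.274

Expected counts E_i = n·p_i: 69×0.311 = 21.459, 69×0.348 = 24.012, 69×0.341 = 23.529.
A: (21 − 21.459)²/21.459 = 0.210681/21.459 = 0.0098
B: (26 − 24.012)²/24.012 = 3.952144/24.012 = 0.1646
C: (22 − 23.529)²/23.529 = 2.337841/23.529 = 0.0994
Sum = 0.274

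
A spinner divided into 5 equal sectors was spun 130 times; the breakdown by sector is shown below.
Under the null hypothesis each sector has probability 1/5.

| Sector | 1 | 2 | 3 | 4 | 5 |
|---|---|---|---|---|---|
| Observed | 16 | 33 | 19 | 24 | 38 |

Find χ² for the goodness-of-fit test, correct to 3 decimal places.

Under H₀ each category has probability 1/5, so each expected count is 130/5 = 26.
χ² = (16−26)²/26 + (33−26)²/26 + (19−26)²/26 + (24−26)²/26 + (38−26)²/26
   = 3.8462 + 1.8846 + 1.8846 + 0.1538 + 5.5385
Sum = 13.308

13.308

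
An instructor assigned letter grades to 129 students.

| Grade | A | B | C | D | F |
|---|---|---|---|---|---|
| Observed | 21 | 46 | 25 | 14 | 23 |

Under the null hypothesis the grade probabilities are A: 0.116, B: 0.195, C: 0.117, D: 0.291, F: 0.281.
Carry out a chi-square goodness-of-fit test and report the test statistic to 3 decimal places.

45.814

Expected counts E_i = n·p_i: 129×0.116 = 14.964, 129×0.195 = 25.155, 129×0.117 = 15.093, 129×0.291 = 37.539, 129×0.281 = 36.249.
χ² = (21−14.964)²/14.964 + (46−25.155)²/25.155 + (25−15.093)²/15.093 + (14−37.539)²/37.539 + (23−36.249)²/36.249
   = 2.4347 + 17.2735 + 6.5029 + 14.7602 + 4.8425
Sum = 45.814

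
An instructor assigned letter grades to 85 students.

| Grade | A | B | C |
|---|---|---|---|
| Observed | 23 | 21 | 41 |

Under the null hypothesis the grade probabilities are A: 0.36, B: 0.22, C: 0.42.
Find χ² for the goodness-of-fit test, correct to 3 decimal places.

2.957

Expected counts E_i = n·p_i: 85×0.36 = 30.6, 85×0.22 = 18.7, 85×0.42 = 35.7.
A: (23 − 30.6)²/30.6 = 57.76/30.6 = 1.8876
B: (21 − 18.7)²/18.7 = 5.29/18.7 = 0.2829
C: (41 − 35.7)²/35.7 = 28.09/35.7 = 0.7868
Sum = 2.957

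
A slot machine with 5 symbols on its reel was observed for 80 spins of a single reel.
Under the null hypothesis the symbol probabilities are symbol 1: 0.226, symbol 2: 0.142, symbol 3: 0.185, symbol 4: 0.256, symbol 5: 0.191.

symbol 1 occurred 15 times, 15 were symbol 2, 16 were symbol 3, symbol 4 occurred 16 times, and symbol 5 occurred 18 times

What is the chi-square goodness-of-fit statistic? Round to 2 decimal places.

Expected counts E_i = n·p_i: 80×0.226 = 18.08, 80×0.142 = 11.36, 80×0.185 = 14.8, 80×0.256 = 20.48, 80×0.191 = 15.28.
χ² = (15−18.08)²/18.08 + (15−11.36)²/11.36 + (16−14.8)²/14.8 + (16−20.48)²/20.48 + (18−15.28)²/15.28
   = 0.525 + 1.166 + 0.097 + 0.980 + 0.484
Sum = 3.25

3.25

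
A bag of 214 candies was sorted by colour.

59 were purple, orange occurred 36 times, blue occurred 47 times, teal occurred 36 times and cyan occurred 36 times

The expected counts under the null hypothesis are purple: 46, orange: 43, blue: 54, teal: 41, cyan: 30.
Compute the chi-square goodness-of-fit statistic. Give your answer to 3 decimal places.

purple: (59 − 46)²/46 = 169/46 = 3.6739
orange: (36 − 43)²/43 = 49/43 = 1.1395
blue: (47 − 54)²/54 = 49/54 = 0.9074
teal: (36 − 41)²/41 = 25/41 = 0.6098
cyan: (36 − 30)²/30 = 36/30 = 1.2000
Sum = 7.531

7.531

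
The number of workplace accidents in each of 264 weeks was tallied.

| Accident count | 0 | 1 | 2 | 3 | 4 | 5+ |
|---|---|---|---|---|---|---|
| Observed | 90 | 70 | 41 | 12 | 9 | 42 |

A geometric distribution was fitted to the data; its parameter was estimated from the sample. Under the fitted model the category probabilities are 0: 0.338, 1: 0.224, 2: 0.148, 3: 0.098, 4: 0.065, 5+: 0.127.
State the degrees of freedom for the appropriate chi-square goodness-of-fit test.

4

There are k = 6 categories and 1 parameter estimated from the data, so df = 6 − 1 − 1 = 4.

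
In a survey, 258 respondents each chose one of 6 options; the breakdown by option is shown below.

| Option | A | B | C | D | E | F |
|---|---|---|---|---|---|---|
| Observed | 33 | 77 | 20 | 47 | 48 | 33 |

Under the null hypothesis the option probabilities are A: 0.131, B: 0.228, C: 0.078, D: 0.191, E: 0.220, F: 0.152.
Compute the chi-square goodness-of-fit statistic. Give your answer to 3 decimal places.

Expected counts E_i = n·p_i: 258×0.131 = 33.798, 258×0.228 = 58.824, 258×0.078 = 20.124, 258×0.191 = 49.278, 258×0.220 = 56.76, 258×0.152 = 39.216.
A: (33 − 33.798)²/33.798 = 0.636804/33.798 = 0.0188
B: (77 − 58.824)²/58.824 = 330.366976/58.824 = 5.6162
C: (20 − 20.124)²/20.124 = 0.015376/20.124 = 0.0008
D: (47 − 49.278)²/49.278 = 5.189284/49.278 = 0.1053
E: (48 − 56.76)²/56.76 = 76.7376/56.76 = 1.3520
F: (33 − 39.216)²/39.216 = 38.638656/39.216 = 0.9853
Sum = 8.078

8.078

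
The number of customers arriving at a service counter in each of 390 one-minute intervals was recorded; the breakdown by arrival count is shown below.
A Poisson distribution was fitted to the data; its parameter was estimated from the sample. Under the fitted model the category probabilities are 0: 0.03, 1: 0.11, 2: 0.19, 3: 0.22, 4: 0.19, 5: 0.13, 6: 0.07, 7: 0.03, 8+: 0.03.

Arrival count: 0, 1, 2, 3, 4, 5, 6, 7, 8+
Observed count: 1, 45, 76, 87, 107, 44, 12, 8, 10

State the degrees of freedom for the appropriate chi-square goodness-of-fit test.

7

There are k = 9 categories and 1 parameter estimated from the data, so df = 9 − 1 − 1 = 7.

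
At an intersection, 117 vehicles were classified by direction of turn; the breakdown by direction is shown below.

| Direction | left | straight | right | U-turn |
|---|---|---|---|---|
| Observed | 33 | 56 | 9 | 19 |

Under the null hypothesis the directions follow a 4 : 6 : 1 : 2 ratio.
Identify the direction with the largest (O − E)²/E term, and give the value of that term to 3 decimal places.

Ratio total = 13. Expected counts: 117×4/13 = 36, 117×6/13 = 54, 117×1/13 = 9, 117×2/13 = 18.
χ² = (33−36)²/36 + (56−54)²/54 + (9−9)²/9 + (19−18)²/18
   = 0.2500 + 0.0741 + 0.0000 + 0.0556
The largest term is for left: 0.250.

left, 0.250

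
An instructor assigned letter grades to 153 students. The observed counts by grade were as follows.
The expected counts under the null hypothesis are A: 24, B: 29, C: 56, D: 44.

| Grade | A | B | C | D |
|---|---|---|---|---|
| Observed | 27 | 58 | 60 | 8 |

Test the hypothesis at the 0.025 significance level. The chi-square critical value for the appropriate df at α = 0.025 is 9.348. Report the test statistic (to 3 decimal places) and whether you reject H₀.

χ² = (27−24)²/24 + (58−29)²/29 + (60−56)²/56 + (8−44)²/44
   = 0.3750 + 29.0000 + 0.2857 + 29.4545
Sum = 59.115
df = 3. Since 59.115 > 9.348, we reject H₀.

59.115; reject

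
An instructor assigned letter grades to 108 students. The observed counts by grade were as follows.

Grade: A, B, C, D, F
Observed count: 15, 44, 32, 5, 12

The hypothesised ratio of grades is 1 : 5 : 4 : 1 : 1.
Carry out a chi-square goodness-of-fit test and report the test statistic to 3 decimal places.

Ratio total = 12. Expected counts: 108×1/12 = 9, 108×5/12 = 45, 108×4/12 = 36, 108×1/12 = 9, 108×1/12 = 9.
χ² = (15−9)²/9 + (44−45)²/45 + (32−36)²/36 + (5−9)²/9 + (12−9)²/9
   = 4.0000 + 0.0222 + 0.4444 + 1.7778 + 1.0000
Sum = 7.244

7.244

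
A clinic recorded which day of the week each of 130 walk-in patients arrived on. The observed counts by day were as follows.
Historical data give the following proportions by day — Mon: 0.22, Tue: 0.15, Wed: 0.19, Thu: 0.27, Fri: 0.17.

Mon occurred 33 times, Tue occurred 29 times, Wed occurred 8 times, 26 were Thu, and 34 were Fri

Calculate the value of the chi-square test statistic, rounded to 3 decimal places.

Expected counts E_i = n·p_i: 130×0.22 = 28.6, 130×0.15 = 19.5, 130×0.19 = 24.7, 130×0.27 = 35.1, 130×0.17 = 22.1.
Mon: (33 − 28.6)²/28.6 = 19.36/28.6 = 0.6769
Tue: (29 − 19.5)²/19.5 = 90.25/19.5 = 4.6282
Wed: (8 − 24.7)²/24.7 = 278.89/24.7 = 11.2911
Thu: (26 − 35.1)²/35.1 = 82.81/35.1 = 2.3593
Fri: (34 − 22.1)²/22.1 = 141.61/22.1 = 6.4077
Sum = 25.363

25.363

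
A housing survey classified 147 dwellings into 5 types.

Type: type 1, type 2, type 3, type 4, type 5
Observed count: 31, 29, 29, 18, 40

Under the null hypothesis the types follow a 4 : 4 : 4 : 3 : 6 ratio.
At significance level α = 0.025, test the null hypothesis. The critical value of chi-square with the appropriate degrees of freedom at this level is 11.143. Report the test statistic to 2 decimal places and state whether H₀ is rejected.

0.92; do not reject

Ratio total = 21. Expected counts: 147×4/21 = 28, 147×4/21 = 28, 147×4/21 = 28, 147×3/21 = 21, 147×6/21 = 42.
χ² = (31−28)²/28 + (29−28)²/28 + (29−28)²/28 + (18−21)²/21 + (40−42)²/42
   = 0.321 + 0.036 + 0.036 + 0.429 + 0.095
Sum = 0.92
df = 4. Since 0.92 < 11.143, we do not reject H₀.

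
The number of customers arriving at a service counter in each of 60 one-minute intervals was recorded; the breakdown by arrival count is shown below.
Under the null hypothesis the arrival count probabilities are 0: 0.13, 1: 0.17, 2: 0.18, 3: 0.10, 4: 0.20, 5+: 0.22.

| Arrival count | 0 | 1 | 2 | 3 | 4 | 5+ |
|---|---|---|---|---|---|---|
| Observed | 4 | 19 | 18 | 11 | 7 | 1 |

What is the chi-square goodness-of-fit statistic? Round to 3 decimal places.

31.769

Expected counts E_i = n·p_i: 60×0.13 = 7.8, 60×0.17 = 10.2, 60×0.18 = 10.8, 60×0.10 = 6, 60×0.20 = 12, 60×0.22 = 13.2.
cat         O        E   (O−E)²/E
0           4      7.8     1.8513
1          19     10.2     7.5922
2          18     10.8     4.8000
3          11        6     4.1667
4           7       12     2.0833
5+          1     13.2    11.2758
Sum = 31.769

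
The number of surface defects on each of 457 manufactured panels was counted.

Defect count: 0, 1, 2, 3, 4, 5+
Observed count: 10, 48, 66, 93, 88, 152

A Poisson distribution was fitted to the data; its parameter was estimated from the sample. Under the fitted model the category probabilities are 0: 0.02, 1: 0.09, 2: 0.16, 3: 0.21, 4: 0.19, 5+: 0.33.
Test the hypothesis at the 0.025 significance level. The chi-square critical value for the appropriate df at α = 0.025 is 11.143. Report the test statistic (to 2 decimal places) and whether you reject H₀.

2.04; do not reject

Expected counts E_i = n·p_i: 457×0.02 = 9.14, 457×0.09 = 41.13, 457×0.16 = 73.12, 457×0.21 = 95.97, 457×0.19 = 86.83, 457×0.33 = 150.81.
cat         O        E   (O−E)²/E
0          10     9.14      0.081
1          48    41.13      1.148
2          66    73.12      0.693
3          93    95.97      0.092
4          88    86.83      0.016
5+        152   150.81      0.009
Sum = 2.04
df = 4. Since 2.04 < 11.143, we do not reject H₀.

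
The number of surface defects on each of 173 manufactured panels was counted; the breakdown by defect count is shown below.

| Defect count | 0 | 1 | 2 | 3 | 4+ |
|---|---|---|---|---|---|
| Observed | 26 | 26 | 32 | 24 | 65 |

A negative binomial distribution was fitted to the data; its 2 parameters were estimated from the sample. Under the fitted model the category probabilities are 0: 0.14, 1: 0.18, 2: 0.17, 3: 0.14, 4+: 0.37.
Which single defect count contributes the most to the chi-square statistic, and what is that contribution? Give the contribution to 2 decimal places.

Expected counts E_i = n·p_i: 173×0.14 = 24.22, 173×0.18 = 31.14, 173×0.17 = 29.41, 173×0.14 = 24.22, 173×0.37 = 64.01.
0: (26 − 24.22)²/24.22 = 3.1684/24.22 = 0.131
1: (26 − 31.14)²/31.14 = 26.4196/31.14 = 0.848
2: (32 − 29.41)²/29.41 = 6.7081/29.41 = 0.228
3: (24 − 24.22)²/24.22 = 0.0484/24.22 = 0.002
4+: (65 − 64.01)²/64.01 = 0.9801/64.01 = 0.015
The largest term is for 1: 0.85.

1, 0.85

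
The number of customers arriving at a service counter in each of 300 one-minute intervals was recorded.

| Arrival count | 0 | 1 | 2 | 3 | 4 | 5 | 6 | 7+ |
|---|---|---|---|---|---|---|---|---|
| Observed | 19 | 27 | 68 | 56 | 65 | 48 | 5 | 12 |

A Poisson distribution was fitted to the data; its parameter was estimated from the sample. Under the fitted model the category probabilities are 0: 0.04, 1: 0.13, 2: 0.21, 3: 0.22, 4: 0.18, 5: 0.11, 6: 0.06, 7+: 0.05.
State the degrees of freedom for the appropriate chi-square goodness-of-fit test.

6

There are k = 8 categories and 1 parameter estimated from the data, so df = 8 − 1 − 1 = 6.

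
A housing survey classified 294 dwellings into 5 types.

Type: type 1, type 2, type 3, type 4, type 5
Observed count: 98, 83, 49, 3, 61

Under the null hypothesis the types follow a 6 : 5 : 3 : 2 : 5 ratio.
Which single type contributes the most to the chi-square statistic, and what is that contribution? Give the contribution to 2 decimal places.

Ratio total = 21. Expected counts: 294×6/21 = 84, 294×5/21 = 70, 294×3/21 = 42, 294×2/21 = 28, 294×5/21 = 70.
type 1: (98 − 84)²/84 = 196/84 = 2.333
type 2: (83 − 70)²/70 = 169/70 = 2.414
type 3: (49 − 42)²/42 = 49/42 = 1.167
type 4: (3 − 28)²/28 = 625/28 = 22.321
type 5: (61 − 70)²/70 = 81/70 = 1.157
The largest term is for type 4: 22.32.

type 4, 22.32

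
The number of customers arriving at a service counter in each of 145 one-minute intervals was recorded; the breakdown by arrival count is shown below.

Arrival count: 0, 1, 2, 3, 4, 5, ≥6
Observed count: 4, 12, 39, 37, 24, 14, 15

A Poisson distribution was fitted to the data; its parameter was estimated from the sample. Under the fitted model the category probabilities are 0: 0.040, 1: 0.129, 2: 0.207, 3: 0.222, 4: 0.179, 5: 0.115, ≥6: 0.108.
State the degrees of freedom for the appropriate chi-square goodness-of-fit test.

5

There are k = 7 categories and 1 parameter estimated from the data, so df = 7 − 1 − 1 = 5.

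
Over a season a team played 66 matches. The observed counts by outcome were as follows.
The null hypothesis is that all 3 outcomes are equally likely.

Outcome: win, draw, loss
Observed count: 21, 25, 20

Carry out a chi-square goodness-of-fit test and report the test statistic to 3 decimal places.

0.636

Under H₀ each category has probability 1/3, so each expected count is 66/3 = 22.
win: (21 − 22)²/22 = 1/22 = 0.0455
draw: (25 − 22)²/22 = 9/22 = 0.4091
loss: (20 − 22)²/22 = 4/22 = 0.1818
Sum = 0.636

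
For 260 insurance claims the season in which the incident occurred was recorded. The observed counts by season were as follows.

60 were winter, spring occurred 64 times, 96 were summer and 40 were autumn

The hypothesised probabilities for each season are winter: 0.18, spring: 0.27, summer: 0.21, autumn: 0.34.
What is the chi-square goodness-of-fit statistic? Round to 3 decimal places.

62.161

Expected counts E_i = n·p_i: 260×0.18 = 46.8, 260×0.27 = 70.2, 260×0.21 = 54.6, 260×0.34 = 88.4.
winter: (60 − 46.8)²/46.8 = 174.24/46.8 = 3.7231
spring: (64 − 70.2)²/70.2 = 38.44/70.2 = 0.5476
summer: (96 − 54.6)²/54.6 = 1713.96/54.6 = 31.3912
autumn: (40 − 88.4)²/88.4 = 2342.56/88.4 = 26.4995
Sum = 62.161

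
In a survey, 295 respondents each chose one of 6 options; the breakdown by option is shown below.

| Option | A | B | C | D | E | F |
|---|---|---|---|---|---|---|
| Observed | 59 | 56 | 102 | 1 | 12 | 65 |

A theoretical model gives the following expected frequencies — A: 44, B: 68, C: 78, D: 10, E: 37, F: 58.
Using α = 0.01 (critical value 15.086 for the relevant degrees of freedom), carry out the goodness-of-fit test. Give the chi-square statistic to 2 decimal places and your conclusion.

40.45; reject

A: (59 − 44)²/44 = 225/44 = 5.114
B: (56 − 68)²/68 = 144/68 = 2.118
C: (102 − 78)²/78 = 576/78 = 7.385
D: (1 − 10)²/10 = 81/10 = 8.100
E: (12 − 37)²/37 = 625/37 = 16.892
F: (65 − 58)²/58 = 49/58 = 0.845
Sum = 40.45
df = 5. Since 40.45 > 15.086, we reject H₀.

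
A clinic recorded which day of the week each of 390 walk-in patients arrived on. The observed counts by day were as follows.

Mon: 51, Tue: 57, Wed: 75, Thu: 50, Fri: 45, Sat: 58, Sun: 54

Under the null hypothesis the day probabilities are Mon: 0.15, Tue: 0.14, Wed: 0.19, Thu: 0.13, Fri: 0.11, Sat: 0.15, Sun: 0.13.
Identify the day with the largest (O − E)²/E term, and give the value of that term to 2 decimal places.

Mon, 0.96

Expected counts E_i = n·p_i: 390×0.15 = 58.5, 390×0.14 = 54.6, 390×0.19 = 74.1, 390×0.13 = 50.7, 390×0.11 = 42.9, 390×0.15 = 58.5, 390×0.13 = 50.7.
Mon: (51 − 58.5)²/58.5 = 56.25/58.5 = 0.962
Tue: (57 − 54.6)²/54.6 = 5.76/54.6 = 0.105
Wed: (75 − 74.1)²/74.1 = 0.81/74.1 = 0.011
Thu: (50 − 50.7)²/50.7 = 0.49/50.7 = 0.010
Fri: (45 − 42.9)²/42.9 = 4.41/42.9 = 0.103
Sat: (58 − 58.5)²/58.5 = 0.25/58.5 = 0.004
Sun: (54 − 50.7)²/50.7 = 10.89/50.7 = 0.215
The largest term is for Mon: 0.96.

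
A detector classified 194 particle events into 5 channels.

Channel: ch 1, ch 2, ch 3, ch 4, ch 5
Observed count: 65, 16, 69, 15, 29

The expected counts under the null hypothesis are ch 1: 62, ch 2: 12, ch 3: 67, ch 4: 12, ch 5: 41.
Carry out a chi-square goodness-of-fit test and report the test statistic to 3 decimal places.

5.800

cat         O        E   (O−E)²/E
ch 1       65       62     0.1452
ch 2       16       12     1.3333
ch 3       69       67     0.0597
ch 4       15       12     0.7500
ch 5       29       41     3.5122
Sum = 5.800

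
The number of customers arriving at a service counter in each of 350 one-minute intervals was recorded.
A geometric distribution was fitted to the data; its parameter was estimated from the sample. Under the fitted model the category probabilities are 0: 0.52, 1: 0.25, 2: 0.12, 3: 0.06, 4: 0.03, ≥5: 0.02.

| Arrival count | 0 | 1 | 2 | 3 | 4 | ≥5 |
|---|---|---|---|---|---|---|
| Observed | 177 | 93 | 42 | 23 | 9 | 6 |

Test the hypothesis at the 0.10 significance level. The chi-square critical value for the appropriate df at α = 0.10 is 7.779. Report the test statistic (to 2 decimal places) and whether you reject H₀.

Expected counts E_i = n·p_i: 350×0.52 = 182, 350×0.25 = 87.5, 350×0.12 = 42, 350×0.06 = 21, 350×0.03 = 10.5, 350×0.02 = 7.
0: (177 − 182)²/182 = 25/182 = 0.137
1: (93 − 87.5)²/87.5 = 30.25/87.5 = 0.346
2: (42 − 42)²/42 = 0/42 = 0.000
3: (23 − 21)²/21 = 4/21 = 0.190
4: (9 − 10.5)²/10.5 = 2.25/10.5 = 0.214
≥5: (6 − 7)²/7 = 1/7 = 0.143
Sum = 1.03
df = 4. Since 1.03 < 7.779, we do not reject H₀.

1.03; do not reject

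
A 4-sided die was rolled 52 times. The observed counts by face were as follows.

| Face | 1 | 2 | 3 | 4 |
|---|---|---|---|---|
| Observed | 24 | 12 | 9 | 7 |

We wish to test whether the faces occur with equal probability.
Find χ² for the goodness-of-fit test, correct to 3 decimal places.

13.385

Under H₀ each category has probability 1/4, so each expected count is 52/4 = 13.
χ² = (24−13)²/13 + (12−13)²/13 + (9−13)²/13 + (7−13)²/13
   = 9.3077 + 0.0769 + 1.2308 + 2.7692
Sum = 13.385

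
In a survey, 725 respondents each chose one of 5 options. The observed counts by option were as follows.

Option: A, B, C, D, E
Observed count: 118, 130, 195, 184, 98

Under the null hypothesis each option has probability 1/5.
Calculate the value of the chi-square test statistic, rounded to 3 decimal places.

49.545

Under H₀ each category has probability 1/5, so each expected count is 725/5 = 145.
χ² = (118−145)²/145 + (130−145)²/145 + (195−145)²/145 + (184−145)²/145 + (98−145)²/145
   = 5.0276 + 1.5517 + 17.2414 + 10.4897 + 15.2345
Sum = 49.545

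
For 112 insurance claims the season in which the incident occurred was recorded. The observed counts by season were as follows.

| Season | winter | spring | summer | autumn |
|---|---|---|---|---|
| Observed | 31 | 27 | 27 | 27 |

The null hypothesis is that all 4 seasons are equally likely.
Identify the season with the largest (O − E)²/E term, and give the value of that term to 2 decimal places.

Expected count for each of the 4 categories: 112/4 = 28.
χ² = (31−28)²/28 + (27−28)²/28 + (27−28)²/28 + (27−28)²/28
   = 0.321 + 0.036 + 0.036 + 0.036
The largest term is for winter: 0.32.

winter, 0.32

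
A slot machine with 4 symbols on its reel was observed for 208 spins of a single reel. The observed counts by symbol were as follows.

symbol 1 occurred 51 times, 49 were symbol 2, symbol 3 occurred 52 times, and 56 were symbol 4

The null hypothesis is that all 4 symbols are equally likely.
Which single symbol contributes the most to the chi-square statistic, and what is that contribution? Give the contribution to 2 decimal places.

symbol 4, 0.31

Under H₀ each category has probability 1/4, so each expected count is 208/4 = 52.
χ² = (51−52)²/52 + (49−52)²/52 + (52−52)²/52 + (56−52)²/52
   = 0.019 + 0.173 + 0.000 + 0.308
The largest term is for symbol 4: 0.31.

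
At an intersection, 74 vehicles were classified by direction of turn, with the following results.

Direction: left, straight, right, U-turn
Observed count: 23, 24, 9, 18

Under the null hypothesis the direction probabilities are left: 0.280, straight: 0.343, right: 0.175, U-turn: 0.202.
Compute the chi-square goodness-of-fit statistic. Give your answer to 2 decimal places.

2.15

Expected counts E_i = n·p_i: 74×0.280 = 20.72, 74×0.343 = 25.382, 74×0.175 = 12.95, 74×0.202 = 14.948.
χ² = (23−20.72)²/20.72 + (24−25.382)²/25.382 + (9−12.95)²/12.95 + (18−14.948)²/14.948
   = 0.251 + 0.075 + 1.205 + 0.623
Sum = 2.15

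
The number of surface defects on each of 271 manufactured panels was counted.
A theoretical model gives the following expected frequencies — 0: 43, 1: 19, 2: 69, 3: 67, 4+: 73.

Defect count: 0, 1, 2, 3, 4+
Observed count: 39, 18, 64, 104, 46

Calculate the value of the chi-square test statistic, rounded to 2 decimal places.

cat         O        E   (O−E)²/E
0          39       43      0.372
1          18       19      0.053
2          64       69      0.362
3         104       67     20.433
4+         46       73      9.986
Sum = 31.21

31.21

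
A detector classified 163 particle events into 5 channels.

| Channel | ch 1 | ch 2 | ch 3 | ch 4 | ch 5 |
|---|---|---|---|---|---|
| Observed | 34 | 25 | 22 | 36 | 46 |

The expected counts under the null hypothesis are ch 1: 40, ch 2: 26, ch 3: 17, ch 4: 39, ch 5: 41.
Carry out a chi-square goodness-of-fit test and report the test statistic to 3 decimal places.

ch 1: (34 − 40)²/40 = 36/40 = 0.9000
ch 2: (25 − 26)²/26 = 1/26 = 0.0385
ch 3: (22 − 17)²/17 = 25/17 = 1.4706
ch 4: (36 − 39)²/39 = 9/39 = 0.2308
ch 5: (46 − 41)²/41 = 25/41 = 0.6098
Sum = 3.250

3.250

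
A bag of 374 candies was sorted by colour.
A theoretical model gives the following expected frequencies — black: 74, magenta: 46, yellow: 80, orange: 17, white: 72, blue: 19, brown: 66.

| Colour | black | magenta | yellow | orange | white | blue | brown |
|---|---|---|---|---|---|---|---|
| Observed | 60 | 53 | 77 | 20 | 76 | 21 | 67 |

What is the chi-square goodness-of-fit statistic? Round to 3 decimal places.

4.804

χ² = (60−74)²/74 + (53−46)²/46 + (77−80)²/80 + (20−17)²/17 + (76−72)²/72 + (21−19)²/19 + (67−66)²/66
   = 2.6486 + 1.0652 + 0.1125 + 0.5294 + 0.2222 + 0.2105 + 0.0152
Sum = 4.804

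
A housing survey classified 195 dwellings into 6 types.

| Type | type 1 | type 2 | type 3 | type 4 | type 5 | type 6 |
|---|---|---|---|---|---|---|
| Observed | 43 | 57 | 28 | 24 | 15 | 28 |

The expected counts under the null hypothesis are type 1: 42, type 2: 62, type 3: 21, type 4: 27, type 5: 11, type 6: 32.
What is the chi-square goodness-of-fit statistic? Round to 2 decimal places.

5.05

cat         O        E   (O−E)²/E
type 1     43       42      0.024
type 2     57       62      0.403
type 3     28       21      2.333
type 4     24       27      0.333
type 5     15       11      1.455
type 6     28       32      0.500
Sum = 5.05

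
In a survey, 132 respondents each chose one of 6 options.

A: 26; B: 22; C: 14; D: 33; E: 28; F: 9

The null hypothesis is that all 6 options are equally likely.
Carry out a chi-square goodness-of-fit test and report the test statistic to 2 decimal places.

Expected count for each of the 6 categories: 132/6 = 22.
A: (26 − 22)²/22 = 16/22 = 0.727
B: (22 − 22)²/22 = 0/22 = 0.000
C: (14 − 22)²/22 = 64/22 = 2.909
D: (33 − 22)²/22 = 121/22 = 5.500
E: (28 − 22)²/22 = 36/22 = 1.636
F: (9 − 22)²/22 = 169/22 = 7.682
Sum = 18.45

18.45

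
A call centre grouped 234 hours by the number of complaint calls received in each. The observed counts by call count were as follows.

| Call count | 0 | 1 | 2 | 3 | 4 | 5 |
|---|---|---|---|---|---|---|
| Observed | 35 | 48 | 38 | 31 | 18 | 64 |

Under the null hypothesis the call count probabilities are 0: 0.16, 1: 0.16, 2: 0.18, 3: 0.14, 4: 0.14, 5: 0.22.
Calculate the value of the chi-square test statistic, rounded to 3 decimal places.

13.330

Expected counts E_i = n·p_i: 234×0.16 = 37.44, 234×0.16 = 37.44, 234×0.18 = 42.12, 234×0.14 = 32.76, 234×0.14 = 32.76, 234×0.22 = 51.48.
χ² = (35−37.44)²/37.44 + (48−37.44)²/37.44 + (38−42.12)²/42.12 + (31−32.76)²/32.76 + (18−32.76)²/32.76 + (64−51.48)²/51.48
   = 0.1590 + 2.9785 + 0.4030 + 0.0946 + 6.6501 + 3.0449
Sum = 13.330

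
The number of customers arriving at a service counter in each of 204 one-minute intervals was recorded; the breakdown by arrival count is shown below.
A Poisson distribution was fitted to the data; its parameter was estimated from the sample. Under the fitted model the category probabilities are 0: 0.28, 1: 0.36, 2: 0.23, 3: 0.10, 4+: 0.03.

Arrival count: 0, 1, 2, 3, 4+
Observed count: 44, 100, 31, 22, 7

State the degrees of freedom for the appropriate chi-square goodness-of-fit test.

3

There are k = 5 categories and 1 parameter estimated from the data, so df = 5 − 1 − 1 = 3.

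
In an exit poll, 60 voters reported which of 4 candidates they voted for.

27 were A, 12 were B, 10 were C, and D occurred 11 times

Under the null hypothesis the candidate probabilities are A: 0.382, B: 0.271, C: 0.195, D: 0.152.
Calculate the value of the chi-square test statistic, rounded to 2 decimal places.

Expected counts E_i = n·p_i: 60×0.382 = 22.92, 60×0.271 = 16.26, 60×0.195 = 11.7, 60×0.152 = 9.12.
χ² = (27−22.92)²/22.92 + (12−16.26)²/16.26 + (10−11.7)²/11.7 + (11−9.12)²/9.12
   = 0.726 + 1.116 + 0.247 + 0.388
Sum = 2.48

2.48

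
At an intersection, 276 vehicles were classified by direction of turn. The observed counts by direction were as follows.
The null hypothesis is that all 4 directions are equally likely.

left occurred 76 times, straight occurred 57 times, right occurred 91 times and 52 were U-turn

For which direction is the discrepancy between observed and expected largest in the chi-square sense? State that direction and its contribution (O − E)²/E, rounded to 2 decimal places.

right, 7.01

Expected count for each of the 4 categories: 276/4 = 69.
cat           O        E   (O−E)²/E
left         76       69      0.710
straight     57       69      2.087
right        91       69      7.014
U-turn       52       69      4.188
The largest term is for right: 7.01.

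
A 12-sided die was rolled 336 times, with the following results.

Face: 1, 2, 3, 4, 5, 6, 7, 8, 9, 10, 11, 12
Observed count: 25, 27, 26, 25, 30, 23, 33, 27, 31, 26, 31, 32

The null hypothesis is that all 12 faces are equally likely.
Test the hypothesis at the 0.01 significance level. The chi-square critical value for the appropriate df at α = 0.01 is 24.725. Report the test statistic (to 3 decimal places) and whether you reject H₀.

4.143; do not reject

Expected count for each of the 12 categories: 336/12 = 28.
1: (25 − 28)²/28 = 9/28 = 0.3214
2: (27 − 28)²/28 = 1/28 = 0.0357
3: (26 − 28)²/28 = 4/28 = 0.1429
4: (25 − 28)²/28 = 9/28 = 0.3214
5: (30 − 28)²/28 = 4/28 = 0.1429
6: (23 − 28)²/28 = 25/28 = 0.8929
7: (33 − 28)²/28 = 25/28 = 0.8929
8: (27 − 28)²/28 = 1/28 = 0.0357
9: (31 − 28)²/28 = 9/28 = 0.3214
10: (26 − 28)²/28 = 4/28 = 0.1429
11: (31 − 28)²/28 = 9/28 = 0.3214
12: (32 − 28)²/28 = 16/28 = 0.5714
Sum = 4.143
df = 11. Since 4.143 < 24.725, we do not reject H₀.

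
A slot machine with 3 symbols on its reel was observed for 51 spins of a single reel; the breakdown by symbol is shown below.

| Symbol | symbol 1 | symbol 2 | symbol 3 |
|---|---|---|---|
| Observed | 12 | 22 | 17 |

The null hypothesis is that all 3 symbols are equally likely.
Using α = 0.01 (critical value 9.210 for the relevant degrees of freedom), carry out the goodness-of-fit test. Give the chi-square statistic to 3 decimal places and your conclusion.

2.941; do not reject

Under H₀ each category has probability 1/3, so each expected count is 51/3 = 17.
cat           O        E   (O−E)²/E
symbol 1     12       17     1.4706
symbol 2     22       17     1.4706
symbol 3     17       17     0.0000
Sum = 2.941
df = 2. Since 2.941 < 9.210, we do not reject H₀.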